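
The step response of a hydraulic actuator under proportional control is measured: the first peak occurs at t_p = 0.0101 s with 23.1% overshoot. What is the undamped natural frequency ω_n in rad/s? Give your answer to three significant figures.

ζ from %OS: ζ = |ln 0.231|/√(π²+ln²0.231) = 0.423.
t_p = π/ω_d ⇒ ω_d = 311 rad/s; then ω_n = ω_d/√(1−ζ²) = 343 rad/s.

ω_n ≈ 343 rad/s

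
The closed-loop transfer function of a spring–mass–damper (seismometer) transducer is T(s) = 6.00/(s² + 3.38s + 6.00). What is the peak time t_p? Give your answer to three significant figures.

ω_n = √6.00 = 2.45 rad/s; ζ = 3.38/(2·2.45) = 0.690.
ω_d = ω_n√(1−ζ²) = 1.77 rad/s. Then t_p = π/ω_d = 1.77 s.

t_p ≈ 1.77 s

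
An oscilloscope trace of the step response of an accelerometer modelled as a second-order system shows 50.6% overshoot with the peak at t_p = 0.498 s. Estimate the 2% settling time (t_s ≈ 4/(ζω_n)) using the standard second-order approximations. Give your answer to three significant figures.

t_s ≈ 2.92 s

ζ from %OS: ζ = |ln 0.506|/√(π²+ln²0.506) = 0.212.
From t_p = π/ω_d, ω_d = π/0.498 = 6.31 rad/s, so ω_n = ω_d/√(1−ζ²) = 6.46 rad/s.
t_s ≈ 4/(ζω_n) = 4/(0.212·6.46) = 2.92 s.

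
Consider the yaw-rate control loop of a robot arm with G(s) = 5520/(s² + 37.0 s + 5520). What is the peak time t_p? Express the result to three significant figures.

t_p ≈ 0.0437 s

Comparing the denominator to s² + 2ζω_n s + ω_n²: ω_n = √5520 = 74.3 rad/s, and 2ζω_n = 37.0 so ζ = 37.0/(2·74.3) = 0.249.
ω_d = 74.3·√(1 − 0.249²) = 72.0 rad/s. Then t_p = π/ω_d = 0.0437 s.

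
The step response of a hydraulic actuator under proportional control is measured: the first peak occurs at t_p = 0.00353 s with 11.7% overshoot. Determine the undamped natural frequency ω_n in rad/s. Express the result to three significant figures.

From the overshoot, ζ = −ln(OS)/√(π²+ln²(OS)) = 0.564.
From t_p = π/ω_d, ω_d = π/0.00353 = 890 rad/s, so ω_n = ω_d/√(1−ζ²) = 1080 rad/s.

ω_n ≈ 1080 rad/s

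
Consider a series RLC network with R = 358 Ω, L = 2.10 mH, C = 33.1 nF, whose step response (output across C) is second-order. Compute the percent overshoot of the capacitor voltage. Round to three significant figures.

%OS ≈ 4.19%

For a series RLC circuit (capacitor voltage as output), ω_n = 1/√(LC) = 1/√(2.10 mH · 33.1 nF) = 120000 rad/s.
ζ = (R/2)·√(C/L) = (358/2)·√(33.1 nF/2.10 mH) = 0.711.
%OS = 100 e^{−πζ/√(1−ζ²)} with ζ = 0.711 gives 4.19%.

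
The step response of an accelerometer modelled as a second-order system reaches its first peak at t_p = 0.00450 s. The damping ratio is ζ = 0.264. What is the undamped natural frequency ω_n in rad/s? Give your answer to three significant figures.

ω_n ≈ 724 rad/s

Peak time t_p = π/ω_d, so ω_d = π/t_p = π/0.00450 = 698 rad/s.
ω_n = ω_d/√(1−ζ²) = 698/√0.930 = 724 rad/s.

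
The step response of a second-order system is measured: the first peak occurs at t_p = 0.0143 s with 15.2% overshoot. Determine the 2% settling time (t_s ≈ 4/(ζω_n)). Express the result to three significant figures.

From the overshoot, ζ = −ln(OS)/√(π²+ln²(OS)) = 0.514.
From t_p = π/ω_d, ω_d = π/0.0143 = 220 rad/s, so ω_n = ω_d/√(1−ζ²) = 256 rad/s.
t_s ≈ 4/(ζω_n) = 4/(0.514·256) = 0.0304 s.

t_s ≈ 0.0304 s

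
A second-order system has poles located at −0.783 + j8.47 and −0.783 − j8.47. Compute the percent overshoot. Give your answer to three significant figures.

The poles are at −σ ± jω_d with σ = 0.783 and ω_d = 8.47, so ω_n = √(σ²+ω_d²) = 8.51 rad/s and ζ = σ/ω_n = 0.0921.
%OS = 100 e^{−πζ/√(1−ζ²)} with ζ = 0.0921 gives 74.8%.

%OS ≈ 74.8%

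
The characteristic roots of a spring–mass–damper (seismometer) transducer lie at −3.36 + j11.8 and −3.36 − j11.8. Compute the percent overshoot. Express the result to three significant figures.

%OS ≈ 40.9%

The poles are at −σ ± jω_d with σ = 3.36 and ω_d = 11.8, so ω_n = √(σ²+ω_d²) = 12.3 rad/s and ζ = σ/ω_n = 0.274.
Overshoot: exp(−π·0.274/√(1−0.274²)) = 0.409, i.e. 40.9%.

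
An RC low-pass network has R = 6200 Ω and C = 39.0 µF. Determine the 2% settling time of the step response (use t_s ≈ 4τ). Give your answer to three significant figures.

τ = RC = 6200 × 39.0 µF = 0.242 s.
t_s ≈ 4τ = 0.967 s.

t_s ≈ 0.967 s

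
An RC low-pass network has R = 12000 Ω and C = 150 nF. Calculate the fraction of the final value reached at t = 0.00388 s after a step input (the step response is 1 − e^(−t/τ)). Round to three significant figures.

y/y_∞ ≈ 0.884

τ = RC = 12000 × 150 nF = 0.00180 s.
y(t)/y_∞ = 1 − e^(−t/τ) = 1 − e^(−0.00388/0.00180) = 1 − e^(−2.16) = 0.884.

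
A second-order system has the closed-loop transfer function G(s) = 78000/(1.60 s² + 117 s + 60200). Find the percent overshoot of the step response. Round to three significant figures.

Dividing through by 1.60: denominator becomes s² + 73.12 s + 37620.
So ω_n = √37620 = 194 rad/s and ζ = 73.12/(2·194) = 0.188.
Overshoot: exp(−π·0.188/√(1−0.188²)) = 0.547, i.e. 54.7%.

%OS ≈ 54.7%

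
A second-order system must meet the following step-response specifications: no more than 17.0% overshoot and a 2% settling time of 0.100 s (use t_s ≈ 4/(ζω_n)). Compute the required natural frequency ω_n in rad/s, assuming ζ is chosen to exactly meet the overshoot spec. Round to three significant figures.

ω_n ≈ 81.4 rad/s

From %OS = 100·exp(−πζ/√(1−ζ²)), invert to get ζ = −ln(OS)/√(π² + ln²(OS)) with OS = 0.170.
−ln 0.170 = 1.772, so ζ = 1.772/√(π² + 3.140) = 0.491.
From t_s ≈ 4/(ζω_n): ω_n = 4/(ζ·t_s) = 4/(0.491·0.100) = 81.4 rad/s.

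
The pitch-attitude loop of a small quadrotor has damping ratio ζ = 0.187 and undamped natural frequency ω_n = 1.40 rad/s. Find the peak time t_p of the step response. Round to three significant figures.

The damped frequency is ω_d = ω_n√(1−ζ²) = 1.40·√(1−0.0350) = 1.38 rad/s.
Peak time t_p = π/ω_d = π/1.38 = 2.28 s.

t_p ≈ 2.28 s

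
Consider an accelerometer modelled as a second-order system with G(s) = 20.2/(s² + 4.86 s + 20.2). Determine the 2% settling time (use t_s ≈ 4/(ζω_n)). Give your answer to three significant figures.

t_s ≈ 1.65 s

Comparing the denominator to s² + 2ζω_n s + ω_n²: ω_n = √20.2 = 4.49 rad/s, and 2ζω_n = 4.86 so ζ = 4.86/(2·4.49) = 0.541.
t_s ≈ 4/(ζω_n) = 4/(0.541·4.49) = 1.65 s.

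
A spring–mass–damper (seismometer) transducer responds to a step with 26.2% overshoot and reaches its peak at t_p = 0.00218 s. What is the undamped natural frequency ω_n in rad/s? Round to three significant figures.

ω_n ≈ 1570 rad/s

The overshoot fixes ζ = −ln(OS)/√(π²+ln²(OS)) = 0.392.
From t_p = π/ω_d, ω_d = π/0.00218 = 1440 rad/s, so ω_n = ω_d/√(1−ζ²) = 1570 rad/s.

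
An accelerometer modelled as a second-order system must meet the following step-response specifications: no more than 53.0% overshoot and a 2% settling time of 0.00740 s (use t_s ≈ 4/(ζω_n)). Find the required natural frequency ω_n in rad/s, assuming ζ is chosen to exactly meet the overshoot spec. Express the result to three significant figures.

ζ = −ln(OS)/√(π² + (ln OS)²). With OS = 0.530, ln OS = −0.6349 and ζ = 0.6349/3.205 = 0.198.
From t_s ≈ 4/(ζω_n): ω_n = 4/(ζ·t_s) = 4/(0.198·0.00740) = 2730 rad/s.

ω_n ≈ 2730 rad/s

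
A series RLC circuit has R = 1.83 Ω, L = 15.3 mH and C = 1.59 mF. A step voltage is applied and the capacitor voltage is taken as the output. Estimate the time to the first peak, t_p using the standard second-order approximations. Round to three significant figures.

For a series RLC circuit (capacitor voltage as output), ω_n = 1/√(LC) = 1/√(15.3 mH · 1.59 mF) = 203 rad/s.
ζ = (R/2)·√(C/L) = (1.83/2)·√(1.59 mF/15.3 mH) = 0.295.
ω_d = ω_n√(1−ζ²) = 194 rad/s. t_p = π/ω_d = 0.0162 s.

t_p ≈ 0.0162 s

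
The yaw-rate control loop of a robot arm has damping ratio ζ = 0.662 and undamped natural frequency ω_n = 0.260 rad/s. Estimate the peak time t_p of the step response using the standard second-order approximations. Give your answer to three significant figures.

t_p ≈ 16.1 s

The damped frequency is ω_d = ω_n√(1−ζ²) = 0.260·√(1−0.438) = 0.195 rad/s.
Peak time t_p = π/ω_d = π/0.195 = 16.1 s.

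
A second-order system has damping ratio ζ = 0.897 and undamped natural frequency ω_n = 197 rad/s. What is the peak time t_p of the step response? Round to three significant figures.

t_p ≈ 0.0361 s

The damped frequency is ω_d = ω_n√(1−ζ²) = 197·√(1−0.805) = 87.1 rad/s.
Peak time t_p = π/ω_d = π/87.1 = 0.0361 s.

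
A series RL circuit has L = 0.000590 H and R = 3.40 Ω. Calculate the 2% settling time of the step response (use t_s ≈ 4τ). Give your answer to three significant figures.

t_s ≈ 0.000694 s

τ = L/R = 0.000590/3.40 = 0.000174 s.
t_s ≈ 4τ = 0.000694 s.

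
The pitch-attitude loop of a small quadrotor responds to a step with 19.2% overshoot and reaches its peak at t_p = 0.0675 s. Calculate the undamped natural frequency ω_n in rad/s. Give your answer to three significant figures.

ζ from %OS: ζ = |ln 0.192|/√(π²+ln²0.192) = 0.465.
From t_p = π/ω_d, ω_d = π/0.0675 = 46.5 rad/s, so ω_n = ω_d/√(1−ζ²) = 52.6 rad/s.

ω_n ≈ 52.6 rad/s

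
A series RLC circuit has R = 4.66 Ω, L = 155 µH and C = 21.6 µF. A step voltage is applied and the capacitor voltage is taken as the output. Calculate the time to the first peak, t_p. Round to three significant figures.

t_p ≈ 0.000368 s

For a series RLC circuit (capacitor voltage as output), ω_n = 1/√(LC) = 1/√(155 µH · 21.6 µF) = 17300 rad/s.
ζ = (R/2)·√(C/L) = (4.66/2)·√(21.6 µF/155 µH) = 0.870.
ω_d = ω_n√(1−ζ²) = 8530 rad/s. t_p = π/ω_d = 0.000368 s.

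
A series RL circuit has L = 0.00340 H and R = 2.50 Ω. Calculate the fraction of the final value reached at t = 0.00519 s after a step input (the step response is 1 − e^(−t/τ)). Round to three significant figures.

τ = L/R = 0.00340/2.50 = 0.00136 s.
y(t)/y_∞ = 1 − e^(−t/τ) = 1 − e^(−0.00519/0.00136) = 1 − e^(−3.82) = 0.978.

y/y_∞ ≈ 0.978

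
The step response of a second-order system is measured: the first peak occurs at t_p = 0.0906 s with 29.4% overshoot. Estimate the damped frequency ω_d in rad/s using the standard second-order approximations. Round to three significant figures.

t_p = π/ω_d, so ω_d = π/0.0906 = 34.7 rad/s.

ω_d ≈ 34.7 rad/s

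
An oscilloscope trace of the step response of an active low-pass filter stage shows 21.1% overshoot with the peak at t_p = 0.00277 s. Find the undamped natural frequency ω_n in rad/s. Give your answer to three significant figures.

ω_n ≈ 1270 rad/s

ζ from %OS: ζ = |ln 0.211|/√(π²+ln²0.211) = 0.444.
t_p = π/ω_d ⇒ ω_d = 1130 rad/s; then ω_n = ω_d/√(1−ζ²) = 1270 rad/s.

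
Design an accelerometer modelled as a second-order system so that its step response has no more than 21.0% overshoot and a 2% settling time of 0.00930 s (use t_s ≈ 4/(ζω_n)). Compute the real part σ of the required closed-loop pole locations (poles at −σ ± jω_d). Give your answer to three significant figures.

σ ≈ 430

The settling-time spec alone fixes σ = ζω_n = 4/t_s = 4/0.00930 = 430.
(Overshoot then fixes ζ = 0.445 and hence ω_d = σ·√(1−ζ²)/ζ = 866 rad/s.)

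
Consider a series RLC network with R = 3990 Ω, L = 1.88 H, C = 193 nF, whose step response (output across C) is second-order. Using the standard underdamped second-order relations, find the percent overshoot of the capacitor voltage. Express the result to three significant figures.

%OS ≈ 7.34%

For a series RLC circuit (capacitor voltage as output), ω_n = 1/√(LC) = 1/√(1.88 H · 193 nF) = 1660 rad/s.
ζ = (R/2)·√(C/L) = (3990/2)·√(193 nF/1.88 H) = 0.639.
%OS = 100 e^{−πζ/√(1−ζ²)} with ζ = 0.639 gives 7.34%.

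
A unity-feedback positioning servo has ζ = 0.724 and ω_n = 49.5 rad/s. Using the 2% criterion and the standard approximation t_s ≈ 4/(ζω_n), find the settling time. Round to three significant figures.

t_s ≈ 4/(ζω_n) = 4/(0.724 × 49.5) = 0.112 s.

t_s ≈ 0.112 s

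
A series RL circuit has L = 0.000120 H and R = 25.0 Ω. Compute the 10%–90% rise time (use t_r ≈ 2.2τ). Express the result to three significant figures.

τ = L/R = 0.000120/25.0 = 0.00000480 s.
t_r ≈ 2.2τ = 0.0000106 s.

t_r ≈ 0.0000106 s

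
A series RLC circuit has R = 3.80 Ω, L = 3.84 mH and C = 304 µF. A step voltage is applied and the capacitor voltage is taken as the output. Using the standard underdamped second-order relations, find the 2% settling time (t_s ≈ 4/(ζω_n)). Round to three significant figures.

t_s ≈ 0.00808 s

For a series RLC circuit (capacitor voltage as output), ω_n = 1/√(LC) = 1/√(3.84 mH · 304 µF) = 926 rad/s.
ζ = (R/2)·√(C/L) = (3.80/2)·√(304 µF/3.84 mH) = 0.535.
t_s ≈ 4/(ζω_n) = 0.00808 s.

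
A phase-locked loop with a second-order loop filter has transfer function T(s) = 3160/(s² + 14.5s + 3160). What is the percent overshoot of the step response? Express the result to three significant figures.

%OS ≈ 66.5%

Matching coefficients with s² + 2ζω_n s + ω_n² gives ω_n² = 3160 ⇒ ω_n = 56.2 rad/s, and ζ = 14.5/(2ω_n) = 0.129.
%OS = 100 e^{−πζ/√(1−ζ²)} with ζ = 0.129 gives 66.5%.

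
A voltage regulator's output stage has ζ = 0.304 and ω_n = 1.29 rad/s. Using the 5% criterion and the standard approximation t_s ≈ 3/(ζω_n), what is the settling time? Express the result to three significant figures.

t_s ≈ 7.65 s

t_s ≈ 3/(ζω_n) = 3/(0.304 × 1.29) = 7.65 s.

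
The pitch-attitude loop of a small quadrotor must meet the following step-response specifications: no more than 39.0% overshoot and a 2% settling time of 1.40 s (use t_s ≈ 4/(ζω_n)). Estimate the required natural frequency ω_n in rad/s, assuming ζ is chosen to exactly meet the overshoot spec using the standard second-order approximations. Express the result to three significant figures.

ω_n ≈ 9.95 rad/s

ζ = −ln(OS)/√(π² + (ln OS)²). With OS = 0.390, ln OS = −0.9416 and ζ = 0.9416/3.280 = 0.287.
From t_s ≈ 4/(ζω_n): ω_n = 4/(ζ·t_s) = 4/(0.287·1.40) = 9.95 rad/s.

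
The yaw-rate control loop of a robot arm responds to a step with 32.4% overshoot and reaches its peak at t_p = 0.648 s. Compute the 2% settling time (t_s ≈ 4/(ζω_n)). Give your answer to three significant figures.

t_s ≈ 2.30 s

The overshoot fixes ζ = −ln(OS)/√(π²+ln²(OS)) = 0.338.
t_p = π/ω_d ⇒ ω_d = 4.85 rad/s; then ω_n = ω_d/√(1−ζ²) = 5.15 rad/s.
t_s ≈ 4/(ζω_n) = 4/(0.338·5.15) = 2.30 s.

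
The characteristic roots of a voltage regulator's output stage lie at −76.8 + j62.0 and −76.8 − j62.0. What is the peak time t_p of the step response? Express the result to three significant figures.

t_p ≈ 0.0507 s

t_p = π/ω_d with ω_d = 62.0 (the imaginary part), so t_p = 0.0507 s.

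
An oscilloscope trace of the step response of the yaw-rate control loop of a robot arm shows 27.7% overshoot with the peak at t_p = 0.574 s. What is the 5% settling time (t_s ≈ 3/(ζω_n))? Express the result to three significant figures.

t_s ≈ 1.34 s

The overshoot fixes ζ = −ln(OS)/√(π²+ln²(OS)) = 0.378.
From t_p = π/ω_d, ω_d = π/0.574 = 5.47 rad/s, so ω_n = ω_d/√(1−ζ²) = 5.91 rad/s.
t_s ≈ 3/(ζω_n) = 3/(0.378·5.91) = 1.34 s.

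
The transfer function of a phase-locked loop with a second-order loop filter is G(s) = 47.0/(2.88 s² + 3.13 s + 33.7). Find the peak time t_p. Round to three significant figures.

t_p ≈ 0.930 s

Dividing through by 2.88: denominator becomes s² + 1.087 s + 11.70.
So ω_n = √11.70 = 3.42 rad/s and ζ = 1.087/(2·3.42) = 0.159.
The damped frequency ω_d = ω_n√(1−ζ²) = 3.38 rad/s. t_p = π/ω_d = 0.930 s.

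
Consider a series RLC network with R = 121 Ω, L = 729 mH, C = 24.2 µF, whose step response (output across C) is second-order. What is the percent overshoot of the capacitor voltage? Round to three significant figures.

%OS ≈ 31.1%

For a series RLC circuit (capacitor voltage as output), ω_n = 1/√(LC) = 1/√(729 mH · 24.2 µF) = 238 rad/s.
ζ = (R/2)·√(C/L) = (121/2)·√(24.2 µF/729 mH) = 0.349.
%OS = 100 e^{−πζ/√(1−ζ²)} with ζ = 0.349 gives 31.1%.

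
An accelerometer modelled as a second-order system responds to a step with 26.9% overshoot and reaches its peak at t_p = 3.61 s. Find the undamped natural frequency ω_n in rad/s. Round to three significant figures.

ω_n ≈ 0.943 rad/s

The overshoot fixes ζ = −ln(OS)/√(π²+ln²(OS)) = 0.386.
t_p = π/ω_d ⇒ ω_d = 0.870 rad/s; then ω_n = ω_d/√(1−ζ²) = 0.943 rad/s.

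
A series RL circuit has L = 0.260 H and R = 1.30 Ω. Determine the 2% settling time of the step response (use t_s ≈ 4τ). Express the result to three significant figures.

t_s ≈ 0.800 s

τ = L/R = 0.260/1.30 = 0.200 s.
t_s ≈ 4τ = 0.800 s.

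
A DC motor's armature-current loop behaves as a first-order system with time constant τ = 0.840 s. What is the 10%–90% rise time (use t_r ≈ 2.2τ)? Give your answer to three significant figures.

t_r ≈ 1.85 s

t_r ≈ 2.2τ = 1.85 s.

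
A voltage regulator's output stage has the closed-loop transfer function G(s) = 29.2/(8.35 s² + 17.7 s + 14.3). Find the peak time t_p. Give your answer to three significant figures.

t_p ≈ 4.09 s

Dividing through by 8.35: denominator becomes s² + 2.120 s + 1.713.
So ω_n = √1.713 = 1.31 rad/s and ζ = 2.120/(2·1.31) = 0.810.
The damped frequency ω_d = ω_n√(1−ζ²) = 0.768 rad/s. t_p = π/ω_d = 4.09 s.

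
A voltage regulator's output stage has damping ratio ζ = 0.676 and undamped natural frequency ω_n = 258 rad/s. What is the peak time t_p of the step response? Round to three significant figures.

t_p ≈ 0.0165 s

The damped frequency is ω_d = ω_n√(1−ζ²) = 258·√(1−0.457) = 190 rad/s.
Peak time t_p = π/ω_d = π/190 = 0.0165 s.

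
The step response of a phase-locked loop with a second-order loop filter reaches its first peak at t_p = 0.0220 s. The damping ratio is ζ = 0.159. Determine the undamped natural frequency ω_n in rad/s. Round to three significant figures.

ω_n ≈ 145 rad/s

Peak time t_p = π/ω_d, so ω_d = π/t_p = π/0.0220 = 143 rad/s.
ω_n = ω_d/√(1−ζ²) = 143/√0.975 = 145 rad/s.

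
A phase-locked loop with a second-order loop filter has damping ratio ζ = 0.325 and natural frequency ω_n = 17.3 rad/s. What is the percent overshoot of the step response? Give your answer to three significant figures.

For an underdamped second-order system, %OS = 100·exp(−πζ/√(1−ζ²)).
πζ/√(1−ζ²) = π·0.325/√(1−0.106) = 1.080, so %OS = 100·e^(−1.080) = 34.0%.

%OS ≈ 34.0%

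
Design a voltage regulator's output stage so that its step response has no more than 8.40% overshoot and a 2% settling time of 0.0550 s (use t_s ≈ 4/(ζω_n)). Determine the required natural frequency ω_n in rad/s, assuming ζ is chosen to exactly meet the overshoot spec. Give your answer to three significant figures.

Inverting the overshoot relation: ζ = |ln 0.0840|/√(π² + ln²0.0840) = 0.619.
Then ω_n = 4/(ζ t_s) = 4/(0.619 × 0.0550) = 117 rad/s.

ω_n ≈ 117 rad/s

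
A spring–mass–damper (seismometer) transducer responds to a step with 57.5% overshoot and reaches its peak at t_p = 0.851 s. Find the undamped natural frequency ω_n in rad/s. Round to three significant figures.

ω_n ≈ 3.75 rad/s

From the overshoot, ζ = −ln(OS)/√(π²+ln²(OS)) = 0.173.
t_p = π/ω_d ⇒ ω_d = 3.69 rad/s; then ω_n = ω_d/√(1−ζ²) = 3.75 rad/s.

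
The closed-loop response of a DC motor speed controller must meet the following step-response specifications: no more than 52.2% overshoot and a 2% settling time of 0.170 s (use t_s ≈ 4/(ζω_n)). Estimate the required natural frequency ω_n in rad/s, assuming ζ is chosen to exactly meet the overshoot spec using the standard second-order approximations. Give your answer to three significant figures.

ω_n ≈ 116 rad/s

Inverting the overshoot relation: ζ = |ln 0.522|/√(π² + ln²0.522) = 0.203.
Then ω_n = 4/(ζ t_s) = 4/(0.203 × 0.170) = 116 rad/s.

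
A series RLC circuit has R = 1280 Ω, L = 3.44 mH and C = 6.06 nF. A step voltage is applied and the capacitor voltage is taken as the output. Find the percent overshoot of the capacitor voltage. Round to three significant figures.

For a series RLC circuit (capacitor voltage as output), ω_n = 1/√(LC) = 1/√(3.44 mH · 6.06 nF) = 219000 rad/s.
ζ = (R/2)·√(C/L) = (1280/2)·√(6.06 nF/3.44 mH) = 0.849.
Overshoot: exp(−π·0.849/√(1−0.849²)) = 0.00636, i.e. 0.636%.

%OS ≈ 0.636%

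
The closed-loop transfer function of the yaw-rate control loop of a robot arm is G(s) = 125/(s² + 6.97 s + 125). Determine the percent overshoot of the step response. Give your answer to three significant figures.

ω_n = √125 = 11.2 rad/s; ζ = 6.97/(2·11.2) = 0.312.
Overshoot: exp(−π·0.312/√(1−0.312²)) = 0.357, i.e. 35.7%.

%OS ≈ 35.7%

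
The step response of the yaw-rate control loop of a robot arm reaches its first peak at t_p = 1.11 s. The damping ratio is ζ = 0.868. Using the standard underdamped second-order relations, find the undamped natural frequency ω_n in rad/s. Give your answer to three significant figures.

ω_n ≈ 5.70 rad/s

Peak time t_p = π/ω_d, so ω_d = π/t_p = π/1.11 = 2.83 rad/s.
ω_n = ω_d/√(1−ζ²) = 2.83/√0.247 = 5.70 rad/s.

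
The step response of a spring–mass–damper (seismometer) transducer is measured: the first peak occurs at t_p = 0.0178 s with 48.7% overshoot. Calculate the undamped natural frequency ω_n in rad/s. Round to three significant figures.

ω_n ≈ 181 rad/s

ζ from %OS: ζ = |ln 0.487|/√(π²+ln²0.487) = 0.223.
t_p = π/ω_d ⇒ ω_d = 176 rad/s; then ω_n = ω_d/√(1−ζ²) = 181 rad/s.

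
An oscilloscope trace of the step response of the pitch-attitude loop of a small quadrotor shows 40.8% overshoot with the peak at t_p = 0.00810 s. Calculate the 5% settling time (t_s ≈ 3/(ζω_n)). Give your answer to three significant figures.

From the overshoot, ζ = −ln(OS)/√(π²+ln²(OS)) = 0.274.
t_p = π/ω_d ⇒ ω_d = 388 rad/s; then ω_n = ω_d/√(1−ζ²) = 403 rad/s.
t_s ≈ 3/(ζω_n) = 3/(0.274·403) = 0.0271 s.

t_s ≈ 0.0271 s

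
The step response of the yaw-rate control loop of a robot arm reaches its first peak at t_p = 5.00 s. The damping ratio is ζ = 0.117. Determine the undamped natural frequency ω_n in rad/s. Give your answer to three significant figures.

Peak time t_p = π/ω_d, so ω_d = π/t_p = π/5.00 = 0.628 rad/s.
ω_n = ω_d/√(1−ζ²) = 0.628/√0.986 = 0.633 rad/s.

ω_n ≈ 0.633 rad/s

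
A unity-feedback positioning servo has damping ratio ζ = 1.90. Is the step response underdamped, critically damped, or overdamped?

overdamped

Since ζ = 1.90 > 1, the system is overdamped.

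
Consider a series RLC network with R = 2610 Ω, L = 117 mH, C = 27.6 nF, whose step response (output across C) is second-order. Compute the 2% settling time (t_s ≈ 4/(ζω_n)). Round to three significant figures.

For a series RLC circuit (capacitor voltage as output), ω_n = 1/√(LC) = 1/√(117 mH · 27.6 nF) = 17600 rad/s.
ζ = (R/2)·√(C/L) = (2610/2)·√(27.6 nF/117 mH) = 0.634.
t_s ≈ 4/(ζω_n) = 0.000359 s.

t_s ≈ 0.000359 s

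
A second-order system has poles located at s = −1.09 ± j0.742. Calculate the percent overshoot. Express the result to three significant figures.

%OS ≈ 0.990%

With σ = 1.09, ω_d = 0.742: ω_n = √(σ²+ω_d²) = 1.32 rad/s, ζ = σ/ω_n = 0.827.
Overshoot: exp(−π·0.827/√(1−0.827²)) = 0.00990, i.e. 0.990%.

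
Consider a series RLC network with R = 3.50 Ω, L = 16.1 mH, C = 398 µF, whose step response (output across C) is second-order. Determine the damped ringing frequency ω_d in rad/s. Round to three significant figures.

ω_d ≈ 380 rad/s

For a series RLC circuit (capacitor voltage as output), ω_n = 1/√(LC) = 1/√(16.1 mH · 398 µF) = 395 rad/s.
ζ = (R/2)·√(C/L) = (3.50/2)·√(398 µF/16.1 mH) = 0.275.
ω_d = ω_n√(1−ζ²) = 380 rad/s.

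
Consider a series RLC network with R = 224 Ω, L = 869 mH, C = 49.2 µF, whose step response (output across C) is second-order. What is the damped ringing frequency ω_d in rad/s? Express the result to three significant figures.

ω_d ≈ 82.3 rad/s

For a series RLC circuit (capacitor voltage as output), ω_n = 1/√(LC) = 1/√(869 mH · 49.2 µF) = 153 rad/s.
ζ = (R/2)·√(C/L) = (224/2)·√(49.2 µF/869 mH) = 0.843.
ω_d = 153·√(1 − 0.843²) = 82.3 rad/s.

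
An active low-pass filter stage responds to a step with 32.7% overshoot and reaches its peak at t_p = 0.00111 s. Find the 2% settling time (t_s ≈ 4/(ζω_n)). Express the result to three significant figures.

From the overshoot, ζ = −ln(OS)/√(π²+ln²(OS)) = 0.335.
t_p = π/ω_d ⇒ ω_d = 2830 rad/s; then ω_n = ω_d/√(1−ζ²) = 3000 rad/s.
t_s ≈ 4/(ζω_n) = 4/(0.335·3000) = 0.00397 s.

t_s ≈ 0.00397 s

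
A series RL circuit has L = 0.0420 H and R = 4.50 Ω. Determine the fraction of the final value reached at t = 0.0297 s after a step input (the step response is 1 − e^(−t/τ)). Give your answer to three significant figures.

τ = L/R = 0.0420/4.50 = 0.00933 s.
y(t)/y_∞ = 1 − e^(−t/τ) = 1 − e^(−0.0297/0.00933) = 1 − e^(−3.18) = 0.959.

y/y_∞ ≈ 0.959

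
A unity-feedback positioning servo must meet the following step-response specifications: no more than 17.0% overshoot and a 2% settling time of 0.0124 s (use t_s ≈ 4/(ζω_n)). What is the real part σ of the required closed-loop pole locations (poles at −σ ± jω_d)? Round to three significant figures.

The settling-time spec alone fixes σ = ζω_n = 4/t_s = 4/0.0124 = 323.
(Overshoot then fixes ζ = 0.491 and hence ω_d = σ·√(1−ζ²)/ζ = 572 rad/s.)

σ ≈ 323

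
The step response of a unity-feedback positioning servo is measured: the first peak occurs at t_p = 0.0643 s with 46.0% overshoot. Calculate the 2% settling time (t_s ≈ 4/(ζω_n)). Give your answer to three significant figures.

t_s ≈ 0.331 s

From the overshoot, ζ = −ln(OS)/√(π²+ln²(OS)) = 0.240.
t_p = π/ω_d ⇒ ω_d = 48.9 rad/s; then ω_n = ω_d/√(1−ζ²) = 50.3 rad/s.
t_s ≈ 4/(ζω_n) = 4/(0.240·50.3) = 0.331 s.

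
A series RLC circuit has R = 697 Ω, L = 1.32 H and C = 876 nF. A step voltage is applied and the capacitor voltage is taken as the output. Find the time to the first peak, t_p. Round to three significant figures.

t_p ≈ 0.00352 s

For a series RLC circuit (capacitor voltage as output), ω_n = 1/√(LC) = 1/√(1.32 H · 876 nF) = 930 rad/s.
ζ = (R/2)·√(C/L) = (697/2)·√(876 nF/1.32 H) = 0.284.
ω_d = ω_n√(1−ζ²) = 892 rad/s. t_p = π/ω_d = 0.00352 s.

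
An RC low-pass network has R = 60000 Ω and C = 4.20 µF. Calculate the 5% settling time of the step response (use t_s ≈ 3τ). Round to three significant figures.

t_s ≈ 0.756 s

τ = RC = 60000 × 4.20 µF = 0.252 s.
t_s ≈ 3τ = 0.756 s.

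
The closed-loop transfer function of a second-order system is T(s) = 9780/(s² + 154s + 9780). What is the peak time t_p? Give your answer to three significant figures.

t_p ≈ 0.0506 s

Comparing the denominator to s² + 2ζω_n s + ω_n²: ω_n = √9780 = 98.9 rad/s, and 2ζω_n = 154 so ζ = 154/(2·98.9) = 0.779.
ω_d = ω_n√(1−ζ²) = 62.1 rad/s. Then t_p = π/ω_d = 0.0506 s.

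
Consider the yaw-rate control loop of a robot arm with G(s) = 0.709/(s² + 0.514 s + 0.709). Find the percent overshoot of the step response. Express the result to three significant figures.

ω_n = √0.709 = 0.842 rad/s; ζ = 0.514/(2·0.842) = 0.305.
%OS = 100 e^{−πζ/√(1−ζ²)} with ζ = 0.305 gives 36.5%.

%OS ≈ 36.5%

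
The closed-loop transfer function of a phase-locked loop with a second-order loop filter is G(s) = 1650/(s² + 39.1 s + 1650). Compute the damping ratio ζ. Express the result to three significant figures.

ζ ≈ 0.481

ω_n = √1650 = 40.6 rad/s; ζ = 39.1/(2·40.6) = 0.481.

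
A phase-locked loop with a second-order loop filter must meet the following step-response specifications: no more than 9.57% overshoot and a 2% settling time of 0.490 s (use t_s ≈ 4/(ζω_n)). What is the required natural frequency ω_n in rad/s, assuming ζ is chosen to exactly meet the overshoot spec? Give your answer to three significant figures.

ω_n ≈ 13.6 rad/s

ζ = −ln(OS)/√(π² + (ln OS)²). With OS = 0.0957, ln OS = −2.347 and ζ = 2.347/3.921 = 0.598.
From t_s ≈ 4/(ζω_n): ω_n = 4/(ζ·t_s) = 4/(0.598·0.490) = 13.6 rad/s.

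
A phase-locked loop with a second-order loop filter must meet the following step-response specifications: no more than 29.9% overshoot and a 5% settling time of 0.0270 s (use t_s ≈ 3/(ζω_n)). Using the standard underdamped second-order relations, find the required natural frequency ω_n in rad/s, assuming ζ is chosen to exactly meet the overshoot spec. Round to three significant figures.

ζ = −ln(OS)/√(π² + (ln OS)²). With OS = 0.299, ln OS = −1.207 and ζ = 1.207/3.366 = 0.359.
From t_s ≈ 3/(ζω_n): ω_n = 3/(ζ·t_s) = 3/(0.359·0.0270) = 310 rad/s.

ω_n ≈ 310 rad/s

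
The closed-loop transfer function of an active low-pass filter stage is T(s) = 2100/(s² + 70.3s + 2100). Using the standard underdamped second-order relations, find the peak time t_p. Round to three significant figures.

ω_n = √2100 = 45.8 rad/s; ζ = 70.3/(2·45.8) = 0.767.
ω_d = ω_n√(1−ζ²) = 29.4 rad/s. Then t_p = π/ω_d = 0.107 s.

t_p ≈ 0.107 s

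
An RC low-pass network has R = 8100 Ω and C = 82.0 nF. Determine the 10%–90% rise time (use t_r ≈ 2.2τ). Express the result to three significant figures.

t_r ≈ 0.00146 s

τ = RC = 8100 × 82.0 nF = 0.000664 s.
t_r ≈ 2.2τ = 0.00146 s.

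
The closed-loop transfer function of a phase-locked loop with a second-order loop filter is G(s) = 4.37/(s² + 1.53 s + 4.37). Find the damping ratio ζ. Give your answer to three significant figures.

ω_n = √4.37 = 2.09 rad/s; ζ = 1.53/(2·2.09) = 0.366.

ζ ≈ 0.366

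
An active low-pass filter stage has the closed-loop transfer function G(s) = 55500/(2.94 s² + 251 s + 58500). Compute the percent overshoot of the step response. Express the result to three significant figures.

%OS ≈ 36.9%

Dividing through by 2.94: denominator becomes s² + 85.37 s + 19900.
So ω_n = √19900 = 141 rad/s and ζ = 85.37/(2·141) = 0.303.
%OS = 100 e^{−πζ/√(1−ζ²)} with ζ = 0.303 gives 36.9%.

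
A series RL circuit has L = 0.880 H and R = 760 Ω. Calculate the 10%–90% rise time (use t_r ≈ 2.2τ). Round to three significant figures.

t_r ≈ 0.00255 s

τ = L/R = 0.880/760 = 0.00116 s.
t_r ≈ 2.2τ = 0.00255 s.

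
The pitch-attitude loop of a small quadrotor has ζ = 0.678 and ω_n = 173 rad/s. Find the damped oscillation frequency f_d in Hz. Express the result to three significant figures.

f_d ≈ 20.2 Hz

ω_d = ω_n√(1−ζ²) = 173·√0.540 = 127 rad/s.
f_d = ω_d/(2π) = 20.2 Hz.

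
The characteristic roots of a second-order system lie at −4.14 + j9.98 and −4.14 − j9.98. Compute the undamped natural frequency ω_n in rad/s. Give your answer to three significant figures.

ω_n ≈ 10.8 rad/s

The poles are at −σ ± jω_d with σ = 4.14 and ω_d = 9.98, so ω_n = √(σ²+ω_d²) = 10.8 rad/s and ζ = σ/ω_n = 0.383.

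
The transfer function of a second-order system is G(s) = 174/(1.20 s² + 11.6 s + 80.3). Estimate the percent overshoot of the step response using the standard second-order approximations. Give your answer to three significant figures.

Dividing through by 1.20: denominator becomes s² + 9.667 s + 66.92.
So ω_n = √66.92 = 8.18 rad/s and ζ = 9.667/(2·8.18) = 0.591.
%OS = 100 e^{−πζ/√(1−ζ²)} with ζ = 0.591 gives 10.0%.

%OS ≈ 10.0%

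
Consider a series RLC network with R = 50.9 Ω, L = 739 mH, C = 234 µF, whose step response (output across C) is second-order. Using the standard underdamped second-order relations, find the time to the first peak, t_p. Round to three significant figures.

t_p ≈ 0.0463 s

For a series RLC circuit (capacitor voltage as output), ω_n = 1/√(LC) = 1/√(739 mH · 234 µF) = 76.0 rad/s.
ζ = (R/2)·√(C/L) = (50.9/2)·√(234 µF/739 mH) = 0.453.
ω_d = ω_n√(1−ζ²) = 67.8 rad/s. t_p = π/ω_d = 0.0463 s.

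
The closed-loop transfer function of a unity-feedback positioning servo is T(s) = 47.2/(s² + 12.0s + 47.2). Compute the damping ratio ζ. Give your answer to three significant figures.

Matching coefficients with s² + 2ζω_n s + ω_n² gives ω_n² = 47.2 ⇒ ω_n = 6.87 rad/s, and ζ = 12.0/(2ω_n) = 0.873.

ζ ≈ 0.873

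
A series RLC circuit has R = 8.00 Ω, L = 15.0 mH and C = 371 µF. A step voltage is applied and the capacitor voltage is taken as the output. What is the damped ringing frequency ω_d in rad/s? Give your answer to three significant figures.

ω_d ≈ 330 rad/s

For a series RLC circuit (capacitor voltage as output), ω_n = 1/√(LC) = 1/√(15.0 mH · 371 µF) = 424 rad/s.
ζ = (R/2)·√(C/L) = (8.00/2)·√(371 µF/15.0 mH) = 0.629.
The damped frequency ω_d = ω_n√(1−ζ²) = 330 rad/s.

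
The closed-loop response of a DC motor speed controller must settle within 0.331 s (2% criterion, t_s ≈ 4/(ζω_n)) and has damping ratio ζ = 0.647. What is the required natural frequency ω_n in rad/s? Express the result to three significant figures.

ω_n ≈ 18.7 rad/s

Rearranging t_s ≈ 4/(ζω_n) gives ω_n = 4/(ζ·t_s) = 4/(0.647 × 0.331) = 18.7 rad/s.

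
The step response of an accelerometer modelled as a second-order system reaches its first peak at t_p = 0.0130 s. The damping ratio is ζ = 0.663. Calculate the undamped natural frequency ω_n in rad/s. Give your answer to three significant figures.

Peak time t_p = π/ω_d, so ω_d = π/t_p = π/0.0130 = 242 rad/s.
ω_n = ω_d/√(1−ζ²) = 242/√0.560 = 323 rad/s.

ω_n ≈ 323 rad/s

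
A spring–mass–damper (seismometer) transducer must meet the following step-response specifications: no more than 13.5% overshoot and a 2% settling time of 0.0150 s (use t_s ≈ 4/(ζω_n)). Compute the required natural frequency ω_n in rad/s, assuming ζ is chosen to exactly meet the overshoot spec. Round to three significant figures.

ω_n ≈ 496 rad/s

Inverting the overshoot relation: ζ = |ln 0.135|/√(π² + ln²0.135) = 0.538.
From t_s ≈ 4/(ζω_n): ω_n = 4/(ζ·t_s) = 4/(0.538·0.0150) = 496 rad/s.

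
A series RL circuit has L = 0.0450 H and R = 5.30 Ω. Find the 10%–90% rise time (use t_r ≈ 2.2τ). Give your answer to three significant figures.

τ = L/R = 0.0450/5.30 = 0.00849 s.
t_r ≈ 2.2τ = 0.0187 s.

t_r ≈ 0.0187 s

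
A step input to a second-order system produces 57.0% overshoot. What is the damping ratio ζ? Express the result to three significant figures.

ζ ≈ 0.176

Inverting the overshoot relation: ζ = |ln 0.570|/√(π² + ln²0.570) = 0.176.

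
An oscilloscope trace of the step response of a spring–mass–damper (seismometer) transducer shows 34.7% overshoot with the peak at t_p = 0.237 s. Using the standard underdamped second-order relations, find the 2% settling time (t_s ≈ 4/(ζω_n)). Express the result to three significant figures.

t_s ≈ 0.896 s

ζ from %OS: ζ = |ln 0.347|/√(π²+ln²0.347) = 0.319.
t_p = π/ω_d ⇒ ω_d = 13.3 rad/s; then ω_n = ω_d/√(1−ζ²) = 14.0 rad/s.
t_s ≈ 4/(ζω_n) = 4/(0.319·14.0) = 0.896 s.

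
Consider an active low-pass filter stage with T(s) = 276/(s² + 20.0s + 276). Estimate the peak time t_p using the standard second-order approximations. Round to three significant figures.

t_p ≈ 0.237 s

Matching coefficients with s² + 2ζω_n s + ω_n² gives ω_n² = 276 ⇒ ω_n = 16.6 rad/s, and ζ = 20.0/(2ω_n) = 0.602.
ω_d = ω_n√(1−ζ²) = 13.3 rad/s. Then t_p = π/ω_d = 0.237 s.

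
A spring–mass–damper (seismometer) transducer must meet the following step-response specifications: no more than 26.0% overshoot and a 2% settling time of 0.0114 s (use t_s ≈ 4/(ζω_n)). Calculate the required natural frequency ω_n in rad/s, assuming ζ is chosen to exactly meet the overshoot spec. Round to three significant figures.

From %OS = 100·exp(−πζ/√(1−ζ²)), invert to get ζ = −ln(OS)/√(π² + ln²(OS)) with OS = 0.260.
−ln 0.260 = 1.347, so ζ = 1.347/√(π² + 1.815) = 0.394.
Then ω_n = 4/(ζ t_s) = 4/(0.394 × 0.0114) = 890 rad/s.

ω_n ≈ 890 rad/s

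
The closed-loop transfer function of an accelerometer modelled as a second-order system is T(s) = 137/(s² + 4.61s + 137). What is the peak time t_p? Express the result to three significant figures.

Matching coefficients with s² + 2ζω_n s + ω_n² gives ω_n² = 137 ⇒ ω_n = 11.7 rad/s, and ζ = 4.61/(2ω_n) = 0.197.
The damped frequency ω_d = ω_n√(1−ζ²) = 11.5 rad/s. Then t_p = π/ω_d = 0.274 s.

t_p ≈ 0.274 s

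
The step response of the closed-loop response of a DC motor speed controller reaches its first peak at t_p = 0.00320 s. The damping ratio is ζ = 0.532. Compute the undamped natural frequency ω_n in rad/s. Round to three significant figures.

Peak time t_p = π/ω_d, so ω_d = π/t_p = π/0.00320 = 982 rad/s.
ω_n = ω_d/√(1−ζ²) = 982/√0.717 = 1160 rad/s.

ω_n ≈ 1160 rad/s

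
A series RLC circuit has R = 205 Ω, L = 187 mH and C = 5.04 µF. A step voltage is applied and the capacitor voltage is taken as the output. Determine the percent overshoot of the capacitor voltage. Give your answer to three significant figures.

For a series RLC circuit (capacitor voltage as output), ω_n = 1/√(LC) = 1/√(187 mH · 5.04 µF) = 1030 rad/s.
ζ = (R/2)·√(C/L) = (205/2)·√(5.04 µF/187 mH) = 0.532.
%OS = 100·exp(−πζ/√(1−ζ²)) = 13.9%.

%OS ≈ 13.9%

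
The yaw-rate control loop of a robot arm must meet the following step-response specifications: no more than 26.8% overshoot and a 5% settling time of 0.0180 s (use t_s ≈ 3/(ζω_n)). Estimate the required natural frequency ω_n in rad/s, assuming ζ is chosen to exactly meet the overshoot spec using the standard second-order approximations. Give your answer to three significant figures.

Inverting the overshoot relation: ζ = |ln 0.268|/√(π² + ln²0.268) = 0.387.
Then ω_n = 3/(ζ t_s) = 3/(0.387 × 0.0180) = 431 rad/s.

ω_n ≈ 431 rad/s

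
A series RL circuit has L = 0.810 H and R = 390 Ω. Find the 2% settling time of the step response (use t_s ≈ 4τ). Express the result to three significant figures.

t_s ≈ 0.00831 s

τ = L/R = 0.810/390 = 0.00208 s.
t_s ≈ 4τ = 0.00831 s.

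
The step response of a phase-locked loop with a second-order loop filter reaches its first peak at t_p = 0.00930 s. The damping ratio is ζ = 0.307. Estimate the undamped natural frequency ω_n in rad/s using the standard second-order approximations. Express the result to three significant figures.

ω_n ≈ 355 rad/s

Peak time t_p = π/ω_d, so ω_d = π/t_p = π/0.00930 = 338 rad/s.
ω_n = ω_d/√(1−ζ²) = 338/√0.906 = 355 rad/s.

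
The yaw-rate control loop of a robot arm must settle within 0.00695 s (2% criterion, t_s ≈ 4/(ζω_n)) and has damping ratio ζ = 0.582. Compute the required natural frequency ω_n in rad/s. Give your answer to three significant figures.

ω_n ≈ 989 rad/s

Rearranging t_s ≈ 4/(ζω_n) gives ω_n = 4/(ζ·t_s) = 4/(0.582 × 0.00695) = 989 rad/s.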